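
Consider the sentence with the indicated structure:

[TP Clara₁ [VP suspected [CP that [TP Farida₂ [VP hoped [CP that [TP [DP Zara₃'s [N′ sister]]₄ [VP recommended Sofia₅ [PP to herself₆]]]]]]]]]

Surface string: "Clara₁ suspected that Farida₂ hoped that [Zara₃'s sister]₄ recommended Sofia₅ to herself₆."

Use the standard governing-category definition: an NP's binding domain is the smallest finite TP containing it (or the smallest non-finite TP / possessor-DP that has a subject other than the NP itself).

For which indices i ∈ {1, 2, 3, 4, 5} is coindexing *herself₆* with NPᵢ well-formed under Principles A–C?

*herself* is an anaphor, so Principle A applies: it must be bound in its binding domain.
Binding domain of *herself₆*: the embedded TP, whose subject is [Zara₃'s sister]₄.
*Clara₁* c-commands the anaphor but is outside its binding domain → cannot satisfy Principle A.
*Farida₂* c-commands the anaphor but is outside its binding domain → cannot satisfy Principle A.
*Zara₃* does not c-command the anaphor → cannot bind it.
*[Zara₃'s sister]₄* c-commands the anaphor within its binding domain → licit binder.
*Sofia₅* c-commands the anaphor within its binding domain → licit binder.

{4, 5}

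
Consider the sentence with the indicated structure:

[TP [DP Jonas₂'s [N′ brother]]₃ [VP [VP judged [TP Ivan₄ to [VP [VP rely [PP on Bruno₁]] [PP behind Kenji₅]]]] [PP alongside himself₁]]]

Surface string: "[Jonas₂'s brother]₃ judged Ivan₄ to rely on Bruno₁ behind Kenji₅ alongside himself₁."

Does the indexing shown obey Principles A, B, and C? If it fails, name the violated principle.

The two coindexed NPs are *Bruno₁* and *himself₁*.
*himself₁* is an anaphor. Principle A requires it to be bound within its binding domain — the matrix TP, whose subject is [Jonas₂'s brother]₃.
Within that domain it is c-commanded by *[Jonas₂'s brother]₃*, which does not share its index.
*Bruno₁* does not c-command the anaphor at all.
The anaphor is unbound in its domain → Principle A violation.

Principle A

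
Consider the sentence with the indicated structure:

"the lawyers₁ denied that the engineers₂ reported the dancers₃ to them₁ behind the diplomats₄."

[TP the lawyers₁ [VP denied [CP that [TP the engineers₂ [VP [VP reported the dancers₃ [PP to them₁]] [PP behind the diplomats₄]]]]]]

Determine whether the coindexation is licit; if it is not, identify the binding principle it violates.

The two coindexed NPs are *the lawyers₁* and *them₁*.
*them₁* is a pronoun; its binding domain is the embedded TP, whose subject is the engineers₂. Within that domain it is c-commanded only by *the engineers₂*, *the dancers₃*, which carry a different index — the pronoun is free locally, so Principle B holds.
*the lawyers₁* is an R-expression; *them₁* does not c-command it, and no other NP shares its index, so Principle C is satisfied.
All principles are respected.

grammatical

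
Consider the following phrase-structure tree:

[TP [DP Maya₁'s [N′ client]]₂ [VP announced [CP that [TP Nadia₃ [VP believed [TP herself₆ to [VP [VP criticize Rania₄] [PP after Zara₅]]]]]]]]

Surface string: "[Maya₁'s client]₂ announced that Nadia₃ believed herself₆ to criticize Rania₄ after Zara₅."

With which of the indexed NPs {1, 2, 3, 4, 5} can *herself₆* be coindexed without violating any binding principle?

*herself* is an anaphor, so Principle A applies: it must be bound in its binding domain.
Binding domain of *herself₆*: the embedded TP, whose subject is Nadia₃.
*Maya₁* does not c-command the anaphor → cannot bind it.
*[Maya₁'s client]₂* c-commands the anaphor but is outside its binding domain → cannot satisfy Principle A.
*Nadia₃* c-commands the anaphor within its binding domain → licit binder.
*Rania₄* does not c-command the anaphor → cannot bind it.
*Zara₅* does not c-command the anaphor → cannot bind it.

{3}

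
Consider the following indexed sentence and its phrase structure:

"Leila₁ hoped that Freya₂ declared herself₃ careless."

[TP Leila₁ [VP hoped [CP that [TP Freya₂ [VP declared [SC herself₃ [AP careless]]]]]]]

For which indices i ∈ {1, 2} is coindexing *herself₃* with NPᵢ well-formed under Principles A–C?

*herself* is an anaphor, so Principle A applies: it must be bound in its binding domain.
Binding domain of *herself₃*: the embedded TP, whose subject is Freya₂.
*Leila₁* c-commands the anaphor but is outside its binding domain → cannot satisfy Principle A.
*Freya₂* c-commands the anaphor within its binding domain → licit binder.

{2}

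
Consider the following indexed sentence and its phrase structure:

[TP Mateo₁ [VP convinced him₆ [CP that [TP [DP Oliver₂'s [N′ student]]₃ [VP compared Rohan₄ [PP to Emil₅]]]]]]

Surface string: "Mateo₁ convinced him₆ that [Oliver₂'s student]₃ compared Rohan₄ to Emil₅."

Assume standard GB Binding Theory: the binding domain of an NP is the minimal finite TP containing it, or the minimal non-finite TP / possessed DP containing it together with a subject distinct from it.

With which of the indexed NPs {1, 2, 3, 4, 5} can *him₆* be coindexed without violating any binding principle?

none

*him* is a pronoun, so Principle B applies: it must be free in its binding domain.
Binding domain of *him₆*: the matrix TP, whose subject is Mateo₁.
*Mateo₁* c-commands the pronoun within its binding domain → coindexation would violate Principle B.
*Oliver₂*: the pronoun c-commands this R-expression → coindexation would violate Principle C on *Oliver₂*.
*[Oliver₂'s student]₃*: the pronoun c-commands this R-expression → coindexation would violate Principle C on *[Oliver₂'s student]₃*.
*Rohan₄*: the pronoun c-commands this R-expression → coindexation would violate Principle C on *Rohan₄*.
*Emil₅*: the pronoun c-commands this R-expression → coindexation would violate Principle C on *Emil₅*.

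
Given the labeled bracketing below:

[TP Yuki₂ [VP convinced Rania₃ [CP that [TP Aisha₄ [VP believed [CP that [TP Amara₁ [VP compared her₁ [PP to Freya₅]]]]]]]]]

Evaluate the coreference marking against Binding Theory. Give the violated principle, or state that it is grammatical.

Principle B

The two coindexed NPs are *Amara₁* and *her₁*.
*her₁* is a pronoun. Its binding domain is the embedded TP, whose subject is Amara₁.
*Amara₁* c-commands it within that domain and carries the same index.
The pronoun is locally bound → Principle B violation.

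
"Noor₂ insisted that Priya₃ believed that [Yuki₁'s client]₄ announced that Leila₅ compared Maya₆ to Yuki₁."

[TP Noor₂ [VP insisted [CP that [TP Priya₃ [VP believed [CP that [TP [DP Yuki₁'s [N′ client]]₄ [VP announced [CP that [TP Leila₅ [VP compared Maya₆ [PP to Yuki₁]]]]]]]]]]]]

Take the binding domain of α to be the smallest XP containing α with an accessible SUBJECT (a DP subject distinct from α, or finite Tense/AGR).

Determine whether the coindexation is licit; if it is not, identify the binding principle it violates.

The two coindexed NPs are *Yuki₁* and *Yuki₁*.
*Yuki₁* is an R-expression; no coindexed NP c-commands it, so Principle C holds.
*Yuki₁* is an R-expression; *Yuki₁* does not c-command it, and no other NP shares its index, so Principle C is satisfied.
All principles are respected.

grammatical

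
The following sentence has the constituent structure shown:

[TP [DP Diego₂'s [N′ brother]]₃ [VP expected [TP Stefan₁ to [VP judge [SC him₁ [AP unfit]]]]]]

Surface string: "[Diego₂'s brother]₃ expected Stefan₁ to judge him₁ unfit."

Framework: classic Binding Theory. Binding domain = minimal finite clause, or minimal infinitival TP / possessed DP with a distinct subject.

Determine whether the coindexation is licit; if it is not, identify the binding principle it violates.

The two coindexed NPs are *Stefan₁* and *him₁*.
*him₁* is a pronoun. Its binding domain is the embedded TP, whose subject is Stefan₁.
*Stefan₁* c-commands it within that domain and carries the same index.
The pronoun is locally bound → Principle B violation.

Principle B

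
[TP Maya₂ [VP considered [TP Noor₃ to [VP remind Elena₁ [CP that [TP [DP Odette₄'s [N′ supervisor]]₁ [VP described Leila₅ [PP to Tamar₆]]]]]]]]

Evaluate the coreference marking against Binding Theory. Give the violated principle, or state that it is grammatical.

The two coindexed NPs are *[Odette₄'s supervisor]₁* and *Elena₁*.
*[Odette₄'s supervisor]₁* is an R-expression. Principle C requires it to be free everywhere.
*Elena₁* c-commands it and carries the same index.
The R-expression is bound → Principle C violation.

Principle C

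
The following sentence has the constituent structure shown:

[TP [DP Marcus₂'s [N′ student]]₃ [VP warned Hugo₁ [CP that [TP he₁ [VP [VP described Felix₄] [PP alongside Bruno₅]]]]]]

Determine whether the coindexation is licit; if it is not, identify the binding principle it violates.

grammatical

The two coindexed NPs are *Hugo₁* and *he₁*.
*he₁* is a pronoun; nothing c-commands it within its binding domain (the embedded TP.), so Principle B holds trivially.
*Hugo₁* is an R-expression; *he₁* does not c-command it, and no other NP shares its index, so Principle C is satisfied.
All principles are respected.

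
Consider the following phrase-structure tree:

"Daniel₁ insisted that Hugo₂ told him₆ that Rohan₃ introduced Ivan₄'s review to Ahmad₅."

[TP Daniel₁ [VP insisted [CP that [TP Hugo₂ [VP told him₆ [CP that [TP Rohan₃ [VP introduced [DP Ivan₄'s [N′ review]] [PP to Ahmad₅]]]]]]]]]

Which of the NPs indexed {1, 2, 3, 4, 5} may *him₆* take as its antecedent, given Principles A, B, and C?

*him* is a pronoun, so Principle B applies: it must be free in its binding domain.
Binding domain of *him₆*: the embedded TP, whose subject is Hugo₂.
*Daniel₁* c-commands the pronoun but from outside its binding domain, and is not c-commanded by it → coindexation permitted.
*Hugo₂* c-commands the pronoun within its binding domain → coindexation would violate Principle B.
*Rohan₃*: the pronoun c-commands this R-expression → coindexation would violate Principle C on *Rohan₃*.
*Ivan₄*: the pronoun c-commands this R-expression → coindexation would violate Principle C on *Ivan₄*.
*Ahmad₅*: the pronoun c-commands this R-expression → coindexation would violate Principle C on *Ahmad₅*.

{1}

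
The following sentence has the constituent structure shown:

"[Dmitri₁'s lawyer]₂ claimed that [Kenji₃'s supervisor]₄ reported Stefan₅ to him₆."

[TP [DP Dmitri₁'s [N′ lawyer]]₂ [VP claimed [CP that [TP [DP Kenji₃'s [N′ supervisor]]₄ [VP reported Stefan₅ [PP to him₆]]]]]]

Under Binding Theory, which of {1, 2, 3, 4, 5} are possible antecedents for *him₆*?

*him* is a pronoun, so Principle B applies: it must be free in its binding domain.
Binding domain of *him₆*: the embedded TP, whose subject is [Kenji₃'s supervisor]₄.
*Dmitri₁* and the pronoun do not c-command one another → neither Principle B nor Principle C is at stake; coindexation permitted.
*[Dmitri₁'s lawyer]₂* c-commands the pronoun but from outside its binding domain, and is not c-commanded by it → coindexation permitted.
*Kenji₃* and the pronoun do not c-command one another → neither Principle B nor Principle C is at stake; coindexation permitted.
*[Kenji₃'s supervisor]₄* c-commands the pronoun within its binding domain → coindexation would violate Principle B.
*Stefan₅* c-commands the pronoun within its binding domain → coindexation would violate Principle B.

{1, 2, 3}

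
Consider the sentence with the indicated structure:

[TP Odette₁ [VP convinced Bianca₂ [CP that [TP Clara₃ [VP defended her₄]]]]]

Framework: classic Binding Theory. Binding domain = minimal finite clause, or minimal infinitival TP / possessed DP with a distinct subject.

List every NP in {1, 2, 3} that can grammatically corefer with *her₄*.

{1, 2}

*her* is a pronoun, so Principle B applies: it must be free in its binding domain.
Binding domain of *her₄*: the embedded TP, whose subject is Clara₃.
*Odette₁* c-commands the pronoun but from outside its binding domain, and is not c-commanded by it → coindexation permitted.
*Bianca₂* c-commands the pronoun but from outside its binding domain, and is not c-commanded by it → coindexation permitted.
*Clara₃* c-commands the pronoun within its binding domain → coindexation would violate Principle B.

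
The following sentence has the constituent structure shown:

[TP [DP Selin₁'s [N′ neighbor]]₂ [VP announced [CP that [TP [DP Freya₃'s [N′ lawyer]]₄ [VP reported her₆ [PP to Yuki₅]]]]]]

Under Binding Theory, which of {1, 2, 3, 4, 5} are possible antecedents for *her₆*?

*her* is a pronoun, so Principle B applies: it must be free in its binding domain.
Binding domain of *her₆*: the embedded TP, whose subject is [Freya₃'s lawyer]₄.
*Selin₁* and the pronoun do not c-command one another → neither Principle B nor Principle C is at stake; coindexation permitted.
*[Selin₁'s neighbor]₂* c-commands the pronoun but from outside its binding domain, and is not c-commanded by it → coindexation permitted.
*Freya₃* and the pronoun do not c-command one another → neither Principle B nor Principle C is at stake; coindexation permitted.
*[Freya₃'s lawyer]₄* c-commands the pronoun within its binding domain → coindexation would violate Principle B.
*Yuki₅*: the pronoun c-commands this R-expression → coindexation would violate Principle C on *Yuki₅*.

{1, 2, 3}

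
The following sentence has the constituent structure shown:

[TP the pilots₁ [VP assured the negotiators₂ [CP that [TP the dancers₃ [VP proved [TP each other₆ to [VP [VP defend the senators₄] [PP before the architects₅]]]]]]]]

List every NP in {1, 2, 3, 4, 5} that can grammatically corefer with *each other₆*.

*each other* is an anaphor, so Principle A applies: it must be bound in its binding domain.
Binding domain of *each other₆*: the embedded TP, whose subject is the dancers₃.
*the pilots₁* c-commands the anaphor but is outside its binding domain → cannot satisfy Principle A.
*the negotiators₂* c-commands the anaphor but is outside its binding domain → cannot satisfy Principle A.
*the dancers₃* c-commands the anaphor within its binding domain → licit binder.
*the senators₄* does not c-command the anaphor → cannot bind it.
*the architects₅* does not c-command the anaphor → cannot bind it.

{3}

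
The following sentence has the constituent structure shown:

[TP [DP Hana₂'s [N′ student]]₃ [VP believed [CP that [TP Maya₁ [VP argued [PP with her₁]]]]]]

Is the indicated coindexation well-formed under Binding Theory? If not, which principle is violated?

Principle B

The two coindexed NPs are *Maya₁* and *her₁*.
*her₁* is a pronoun. Its binding domain is the embedded TP, whose subject is Maya₁.
*Maya₁* c-commands it within that domain and carries the same index.
The pronoun is locally bound → Principle B violation.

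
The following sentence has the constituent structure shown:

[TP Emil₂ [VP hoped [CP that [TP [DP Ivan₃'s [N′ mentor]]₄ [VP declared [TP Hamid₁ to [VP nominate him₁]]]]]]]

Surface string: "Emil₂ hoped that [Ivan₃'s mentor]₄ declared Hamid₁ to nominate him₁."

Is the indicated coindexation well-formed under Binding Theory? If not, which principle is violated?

The two coindexed NPs are *Hamid₁* and *him₁*.
*him₁* is a pronoun. Its binding domain is the embedded TP, whose subject is Hamid₁.
*Hamid₁* c-commands it within that domain and carries the same index.
The pronoun is locally bound → Principle B violation.

Principle B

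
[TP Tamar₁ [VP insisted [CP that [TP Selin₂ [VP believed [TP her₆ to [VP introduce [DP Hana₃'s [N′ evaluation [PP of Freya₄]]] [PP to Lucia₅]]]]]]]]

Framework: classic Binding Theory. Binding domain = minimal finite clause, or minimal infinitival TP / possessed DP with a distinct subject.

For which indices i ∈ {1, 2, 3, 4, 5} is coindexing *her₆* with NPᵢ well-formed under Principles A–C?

{1}

*her* is a pronoun, so Principle B applies: it must be free in its binding domain.
Binding domain of *her₆*: the embedded TP, whose subject is Selin₂.
*Tamar₁* c-commands the pronoun but from outside its binding domain, and is not c-commanded by it → coindexation permitted.
*Selin₂* c-commands the pronoun within its binding domain → coindexation would violate Principle B.
*Hana₃*: the pronoun c-commands this R-expression → coindexation would violate Principle C on *Hana₃*.
*Freya₄*: the pronoun c-commands this R-expression → coindexation would violate Principle C on *Freya₄*.
*Lucia₅*: the pronoun c-commands this R-expression → coindexation would violate Principle C on *Lucia₅*.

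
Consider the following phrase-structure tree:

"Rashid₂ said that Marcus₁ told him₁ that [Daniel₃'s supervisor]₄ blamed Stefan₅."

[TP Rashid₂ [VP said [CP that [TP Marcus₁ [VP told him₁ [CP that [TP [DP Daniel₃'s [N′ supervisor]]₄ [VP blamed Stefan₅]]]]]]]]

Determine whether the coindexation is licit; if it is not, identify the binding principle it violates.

Principle B

The two coindexed NPs are *Marcus₁* and *him₁*.
*him₁* is a pronoun. Its binding domain is the embedded TP, whose subject is Marcus₁.
*Marcus₁* c-commands it within that domain and carries the same index.
The pronoun is locally bound → Principle B violation.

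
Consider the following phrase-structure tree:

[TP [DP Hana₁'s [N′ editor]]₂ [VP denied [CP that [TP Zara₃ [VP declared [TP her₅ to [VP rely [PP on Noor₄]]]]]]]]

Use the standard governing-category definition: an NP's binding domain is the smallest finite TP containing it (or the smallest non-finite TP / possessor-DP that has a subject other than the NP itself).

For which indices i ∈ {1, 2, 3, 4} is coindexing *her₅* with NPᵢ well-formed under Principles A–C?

*her* is a pronoun, so Principle B applies: it must be free in its binding domain.
Binding domain of *her₅*: the embedded TP, whose subject is Zara₃.
*Hana₁* and the pronoun do not c-command one another → neither Principle B nor Principle C is at stake; coindexation permitted.
*[Hana₁'s editor]₂* c-commands the pronoun but from outside its binding domain, and is not c-commanded by it → coindexation permitted.
*Zara₃* c-commands the pronoun within its binding domain → coindexation would violate Principle B.
*Noor₄*: the pronoun c-commands this R-expression → coindexation would violate Principle C on *Noor₄*.

{1, 2}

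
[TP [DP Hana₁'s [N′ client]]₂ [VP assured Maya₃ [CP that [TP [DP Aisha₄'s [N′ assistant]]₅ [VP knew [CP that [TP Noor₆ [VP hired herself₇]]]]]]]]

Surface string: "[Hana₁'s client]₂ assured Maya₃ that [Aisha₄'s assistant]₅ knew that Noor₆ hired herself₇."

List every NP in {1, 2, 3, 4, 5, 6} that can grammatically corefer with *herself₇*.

*herself* is an anaphor, so Principle A applies: it must be bound in its binding domain.
Binding domain of *herself₇*: the embedded TP, whose subject is Noor₆.
*Hana₁* does not c-command the anaphor → cannot bind it.
*[Hana₁'s client]₂* c-commands the anaphor but is outside its binding domain → cannot satisfy Principle A.
*Maya₃* c-commands the anaphor but is outside its binding domain → cannot satisfy Principle A.
*Aisha₄* does not c-command the anaphor → cannot bind it.
*[Aisha₄'s assistant]₅* c-commands the anaphor but is outside its binding domain → cannot satisfy Principle A.
*Noor₆* c-commands the anaphor within its binding domain → licit binder.

{6}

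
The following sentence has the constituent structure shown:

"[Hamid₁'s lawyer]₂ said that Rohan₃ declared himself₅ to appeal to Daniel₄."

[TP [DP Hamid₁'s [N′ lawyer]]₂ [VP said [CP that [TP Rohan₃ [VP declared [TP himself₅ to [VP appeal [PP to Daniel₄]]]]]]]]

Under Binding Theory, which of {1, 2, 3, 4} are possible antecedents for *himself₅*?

*himself* is an anaphor, so Principle A applies: it must be bound in its binding domain.
Binding domain of *himself₅*: the embedded TP, whose subject is Rohan₃.
*Hamid₁* does not c-command the anaphor → cannot bind it.
*[Hamid₁'s lawyer]₂* c-commands the anaphor but is outside its binding domain → cannot satisfy Principle A.
*Rohan₃* c-commands the anaphor within its binding domain → licit binder.
*Daniel₄* does not c-command the anaphor → cannot bind it.

{3}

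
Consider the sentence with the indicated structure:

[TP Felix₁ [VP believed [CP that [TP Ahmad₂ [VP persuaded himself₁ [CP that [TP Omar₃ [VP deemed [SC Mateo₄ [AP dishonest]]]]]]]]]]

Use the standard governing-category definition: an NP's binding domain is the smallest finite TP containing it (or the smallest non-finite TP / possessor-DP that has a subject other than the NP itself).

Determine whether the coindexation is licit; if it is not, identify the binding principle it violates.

Principle A

The two coindexed NPs are *Felix₁* and *himself₁*.
*himself₁* is an anaphor. Principle A requires it to be bound within its binding domain — the embedded TP, whose subject is Ahmad₂.
Within that domain it is c-commanded by *Ahmad₂*, which does not share its index.
*Felix₁* does c-command the anaphor, but from outside its binding domain.
The anaphor is unbound in its domain → Principle A violation.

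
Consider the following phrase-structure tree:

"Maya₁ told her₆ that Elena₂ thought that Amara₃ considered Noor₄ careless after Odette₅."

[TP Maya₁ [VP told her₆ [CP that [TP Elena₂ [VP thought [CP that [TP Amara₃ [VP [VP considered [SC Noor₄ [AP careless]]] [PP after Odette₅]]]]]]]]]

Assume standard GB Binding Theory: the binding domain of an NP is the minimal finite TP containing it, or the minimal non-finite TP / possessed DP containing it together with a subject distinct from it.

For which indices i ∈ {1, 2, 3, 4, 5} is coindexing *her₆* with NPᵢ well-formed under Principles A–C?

none

*her* is a pronoun, so Principle B applies: it must be free in its binding domain.
Binding domain of *her₆*: the matrix TP, whose subject is Maya₁.
*Maya₁* c-commands the pronoun within its binding domain → coindexation would violate Principle B.
*Elena₂*: the pronoun c-commands this R-expression → coindexation would violate Principle C on *Elena₂*.
*Amara₃*: the pronoun c-commands this R-expression → coindexation would violate Principle C on *Amara₃*.
*Noor₄*: the pronoun c-commands this R-expression → coindexation would violate Principle C on *Noor₄*.
*Odette₅*: the pronoun c-commands this R-expression → coindexation would violate Principle C on *Odette₅*.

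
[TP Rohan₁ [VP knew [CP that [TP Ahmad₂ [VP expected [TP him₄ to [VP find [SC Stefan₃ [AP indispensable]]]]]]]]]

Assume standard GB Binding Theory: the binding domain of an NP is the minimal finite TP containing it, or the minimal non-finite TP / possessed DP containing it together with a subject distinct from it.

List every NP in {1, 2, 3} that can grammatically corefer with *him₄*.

*him* is a pronoun, so Principle B applies: it must be free in its binding domain.
Binding domain of *him₄*: the embedded TP, whose subject is Ahmad₂.
*Rohan₁* c-commands the pronoun but from outside its binding domain, and is not c-commanded by it → coindexation permitted.
*Ahmad₂* c-commands the pronoun within its binding domain → coindexation would violate Principle B.
*Stefan₃*: the pronoun c-commands this R-expression → coindexation would violate Principle C on *Stefan₃*.

{1}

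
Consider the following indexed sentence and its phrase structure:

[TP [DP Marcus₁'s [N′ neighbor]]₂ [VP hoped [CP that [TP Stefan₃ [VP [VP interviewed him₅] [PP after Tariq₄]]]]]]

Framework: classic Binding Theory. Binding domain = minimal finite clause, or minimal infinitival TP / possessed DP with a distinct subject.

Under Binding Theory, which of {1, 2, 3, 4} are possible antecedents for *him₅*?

{1, 2, 4}

*him* is a pronoun, so Principle B applies: it must be free in its binding domain.
Binding domain of *him₅*: the embedded TP, whose subject is Stefan₃.
*Marcus₁* and the pronoun do not c-command one another → neither Principle B nor Principle C is at stake; coindexation permitted.
*[Marcus₁'s neighbor]₂* c-commands the pronoun but from outside its binding domain, and is not c-commanded by it → coindexation permitted.
*Stefan₃* c-commands the pronoun within its binding domain → coindexation would violate Principle B.
*Tariq₄* and the pronoun do not c-command one another → neither Principle B nor Principle C is at stake; coindexation permitted.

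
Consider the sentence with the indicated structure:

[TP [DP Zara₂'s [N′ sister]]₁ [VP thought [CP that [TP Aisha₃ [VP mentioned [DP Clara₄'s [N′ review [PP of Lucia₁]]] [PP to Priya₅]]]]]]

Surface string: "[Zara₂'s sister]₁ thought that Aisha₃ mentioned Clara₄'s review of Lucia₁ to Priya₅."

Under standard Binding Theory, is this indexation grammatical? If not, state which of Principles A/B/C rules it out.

The two coindexed NPs are *[Zara₂'s sister]₁* and *Lucia₁*.
*Lucia₁* is an R-expression. Principle C requires it to be free everywhere.
*[Zara₂'s sister]₁* c-commands it and carries the same index.
The R-expression is bound → Principle C violation.

Principle C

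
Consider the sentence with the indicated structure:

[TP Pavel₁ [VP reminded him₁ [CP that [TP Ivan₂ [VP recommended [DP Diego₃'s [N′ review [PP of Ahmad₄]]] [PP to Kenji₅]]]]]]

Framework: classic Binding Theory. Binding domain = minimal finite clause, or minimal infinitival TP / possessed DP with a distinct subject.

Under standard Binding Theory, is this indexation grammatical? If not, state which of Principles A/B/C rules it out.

The two coindexed NPs are *Pavel₁* and *him₁*.
*him₁* is a pronoun. Its binding domain is the matrix TP, whose subject is Pavel₁.
*Pavel₁* c-commands it within that domain and carries the same index.
The pronoun is locally bound → Principle B violation.

Principle B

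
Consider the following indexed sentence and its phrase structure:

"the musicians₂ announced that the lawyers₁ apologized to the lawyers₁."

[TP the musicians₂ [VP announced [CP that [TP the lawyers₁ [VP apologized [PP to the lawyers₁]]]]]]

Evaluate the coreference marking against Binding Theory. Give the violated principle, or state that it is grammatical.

Principle C

The two coindexed NPs are *the lawyers₁* (the higher occurrence) and *the lawyers₁* (the lower occurrence).
*the lawyers₁* (the lower occurrence) is an R-expression. Principle C requires it to be free everywhere.
*the lawyers₁* (the higher occurrence) c-commands it and carries the same index.
The R-expression is bound → Principle C violation.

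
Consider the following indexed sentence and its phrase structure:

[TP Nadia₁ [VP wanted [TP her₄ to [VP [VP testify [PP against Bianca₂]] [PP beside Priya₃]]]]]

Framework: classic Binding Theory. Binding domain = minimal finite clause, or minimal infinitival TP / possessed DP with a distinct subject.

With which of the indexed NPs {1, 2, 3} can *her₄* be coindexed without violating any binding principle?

*her* is a pronoun, so Principle B applies: it must be free in its binding domain.
Binding domain of *her₄*: the matrix TP, whose subject is Nadia₁.
*Nadia₁* c-commands the pronoun within its binding domain → coindexation would violate Principle B.
*Bianca₂*: the pronoun c-commands this R-expression → coindexation would violate Principle C on *Bianca₂*.
*Priya₃*: the pronoun c-commands this R-expression → coindexation would violate Principle C on *Priya₃*.

none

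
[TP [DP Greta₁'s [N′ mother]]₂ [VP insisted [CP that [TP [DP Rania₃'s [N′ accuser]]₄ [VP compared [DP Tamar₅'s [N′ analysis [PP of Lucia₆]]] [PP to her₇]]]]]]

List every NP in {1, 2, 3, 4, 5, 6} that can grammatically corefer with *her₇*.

*her* is a pronoun, so Principle B applies: it must be free in its binding domain.
Binding domain of *her₇*: the embedded TP, whose subject is [Rania₃'s accuser]₄.
*Greta₁* and the pronoun do not c-command one another → neither Principle B nor Principle C is at stake; coindexation permitted.
*[Greta₁'s mother]₂* c-commands the pronoun but from outside its binding domain, and is not c-commanded by it → coindexation permitted.
*Rania₃* and the pronoun do not c-command one another → neither Principle B nor Principle C is at stake; coindexation permitted.
*[Rania₃'s accuser]₄* c-commands the pronoun within its binding domain → coindexation would violate Principle B.
*Tamar₅* and the pronoun do not c-command one another → neither Principle B nor Principle C is at stake; coindexation permitted.
*Lucia₆* and the pronoun do not c-command one another → neither Principle B nor Principle C is at stake; coindexation permitted.

{1, 2, 3, 5, 6}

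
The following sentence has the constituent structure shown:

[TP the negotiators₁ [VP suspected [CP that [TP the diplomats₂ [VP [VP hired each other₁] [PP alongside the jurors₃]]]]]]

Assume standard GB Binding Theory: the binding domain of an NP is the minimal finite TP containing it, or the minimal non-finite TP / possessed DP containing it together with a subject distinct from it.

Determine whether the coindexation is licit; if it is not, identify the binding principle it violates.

Principle A

The two coindexed NPs are *the negotiators₁* and *each other₁*.
*each other₁* is an anaphor. Principle A requires it to be bound within its binding domain — the embedded TP, whose subject is the diplomats₂.
Within that domain it is c-commanded by *the diplomats₂*, which does not share its index.
*the negotiators₁* does c-command the anaphor, but from outside its binding domain.
The anaphor is unbound in its domain → Principle A violation.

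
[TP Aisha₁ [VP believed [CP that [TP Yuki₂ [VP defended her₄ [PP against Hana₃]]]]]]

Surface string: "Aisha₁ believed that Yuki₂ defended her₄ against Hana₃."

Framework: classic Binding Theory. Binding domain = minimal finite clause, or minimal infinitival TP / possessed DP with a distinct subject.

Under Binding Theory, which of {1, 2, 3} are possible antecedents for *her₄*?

{1}

*her* is a pronoun, so Principle B applies: it must be free in its binding domain.
Binding domain of *her₄*: the embedded TP, whose subject is Yuki₂.
*Aisha₁* c-commands the pronoun but from outside its binding domain, and is not c-commanded by it → coindexation permitted.
*Yuki₂* c-commands the pronoun within its binding domain → coindexation would violate Principle B.
*Hana₃*: the pronoun c-commands this R-expression → coindexation would violate Principle C on *Hana₃*.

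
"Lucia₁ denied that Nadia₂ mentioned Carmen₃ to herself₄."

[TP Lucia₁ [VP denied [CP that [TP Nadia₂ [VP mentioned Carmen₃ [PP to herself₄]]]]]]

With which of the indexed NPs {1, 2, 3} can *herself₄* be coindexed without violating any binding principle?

{2, 3}

*herself* is an anaphor, so Principle A applies: it must be bound in its binding domain.
Binding domain of *herself₄*: the embedded TP, whose subject is Nadia₂.
*Lucia₁* c-commands the anaphor but is outside its binding domain → cannot satisfy Principle A.
*Nadia₂* c-commands the anaphor within its binding domain → licit binder.
*Carmen₃* c-commands the anaphor within its binding domain → licit binder.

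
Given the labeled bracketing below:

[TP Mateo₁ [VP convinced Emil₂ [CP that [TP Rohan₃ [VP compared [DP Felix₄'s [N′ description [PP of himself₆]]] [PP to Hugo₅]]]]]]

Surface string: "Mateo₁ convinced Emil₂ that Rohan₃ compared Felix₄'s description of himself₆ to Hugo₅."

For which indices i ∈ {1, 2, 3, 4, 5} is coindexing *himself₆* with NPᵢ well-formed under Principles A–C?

*himself* is an anaphor, so Principle A applies: it must be bound in its binding domain.
Binding domain of *himself₆*: the possessed DP, whose subject is Felix₄.
*Mateo₁* c-commands the anaphor but is outside its binding domain → cannot satisfy Principle A.
*Emil₂* c-commands the anaphor but is outside its binding domain → cannot satisfy Principle A.
*Rohan₃* c-commands the anaphor but is outside its binding domain → cannot satisfy Principle A.
*Felix₄* c-commands the anaphor within its binding domain → licit binder.
*Hugo₅* does not c-command the anaphor → cannot bind it.

{4}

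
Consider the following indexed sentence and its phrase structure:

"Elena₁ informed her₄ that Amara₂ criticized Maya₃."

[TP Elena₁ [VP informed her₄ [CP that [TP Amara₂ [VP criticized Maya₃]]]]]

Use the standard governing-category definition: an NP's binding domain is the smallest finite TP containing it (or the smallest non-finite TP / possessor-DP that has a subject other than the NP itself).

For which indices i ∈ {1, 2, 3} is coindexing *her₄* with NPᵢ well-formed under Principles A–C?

*her* is a pronoun, so Principle B applies: it must be free in its binding domain.
Binding domain of *her₄*: the matrix TP, whose subject is Elena₁.
*Elena₁* c-commands the pronoun within its binding domain → coindexation would violate Principle B.
*Amara₂*: the pronoun c-commands this R-expression → coindexation would violate Principle C on *Amara₂*.
*Maya₃*: the pronoun c-commands this R-expression → coindexation would violate Principle C on *Maya₃*.

none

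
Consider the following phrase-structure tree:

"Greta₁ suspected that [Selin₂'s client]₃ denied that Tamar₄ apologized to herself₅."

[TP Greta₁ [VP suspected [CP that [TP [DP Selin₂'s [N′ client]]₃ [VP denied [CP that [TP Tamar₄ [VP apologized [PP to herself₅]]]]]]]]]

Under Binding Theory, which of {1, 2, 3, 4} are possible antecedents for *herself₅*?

{4}

*herself* is an anaphor, so Principle A applies: it must be bound in its binding domain.
Binding domain of *herself₅*: the embedded TP, whose subject is Tamar₄.
*Greta₁* c-commands the anaphor but is outside its binding domain → cannot satisfy Principle A.
*Selin₂* does not c-command the anaphor → cannot bind it.
*[Selin₂'s client]₃* c-commands the anaphor but is outside its binding domain → cannot satisfy Principle A.
*Tamar₄* c-commands the anaphor within its binding domain → licit binder.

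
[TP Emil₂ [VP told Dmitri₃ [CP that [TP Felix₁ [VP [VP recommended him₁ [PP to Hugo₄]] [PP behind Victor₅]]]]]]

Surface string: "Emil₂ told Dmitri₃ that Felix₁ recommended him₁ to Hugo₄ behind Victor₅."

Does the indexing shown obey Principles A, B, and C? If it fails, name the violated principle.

Principle B

The two coindexed NPs are *Felix₁* and *him₁*.
*him₁* is a pronoun. Its binding domain is the embedded TP, whose subject is Felix₁.
*Felix₁* c-commands it within that domain and carries the same index.
The pronoun is locally bound → Principle B violation.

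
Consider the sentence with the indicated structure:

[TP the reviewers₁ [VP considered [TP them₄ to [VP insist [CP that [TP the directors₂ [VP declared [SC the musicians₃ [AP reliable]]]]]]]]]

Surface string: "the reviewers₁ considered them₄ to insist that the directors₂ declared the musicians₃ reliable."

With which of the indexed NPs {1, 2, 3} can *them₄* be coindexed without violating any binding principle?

none

*them* is a pronoun, so Principle B applies: it must be free in its binding domain.
Binding domain of *them₄*: the matrix TP, whose subject is the reviewers₁.
*the reviewers₁* c-commands the pronoun within its binding domain → coindexation would violate Principle B.
*the directors₂*: the pronoun c-commands this R-expression → coindexation would violate Principle C on *the directors₂*.
*the musicians₃*: the pronoun c-commands this R-expression → coindexation would violate Principle C on *the musicians₃*.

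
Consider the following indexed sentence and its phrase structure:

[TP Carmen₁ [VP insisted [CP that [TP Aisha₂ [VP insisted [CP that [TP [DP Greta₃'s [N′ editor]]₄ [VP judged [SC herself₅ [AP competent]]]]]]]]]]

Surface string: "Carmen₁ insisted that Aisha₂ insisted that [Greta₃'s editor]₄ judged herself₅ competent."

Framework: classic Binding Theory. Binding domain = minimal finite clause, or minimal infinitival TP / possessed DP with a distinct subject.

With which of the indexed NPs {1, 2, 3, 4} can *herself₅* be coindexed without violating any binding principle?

{4}

*herself* is an anaphor, so Principle A applies: it must be bound in its binding domain.
Binding domain of *herself₅*: the embedded TP, whose subject is [Greta₃'s editor]₄.
*Carmen₁* c-commands the anaphor but is outside its binding domain → cannot satisfy Principle A.
*Aisha₂* c-commands the anaphor but is outside its binding domain → cannot satisfy Principle A.
*Greta₃* does not c-command the anaphor → cannot bind it.
*[Greta₃'s editor]₄* c-commands the anaphor within its binding domain → licit binder.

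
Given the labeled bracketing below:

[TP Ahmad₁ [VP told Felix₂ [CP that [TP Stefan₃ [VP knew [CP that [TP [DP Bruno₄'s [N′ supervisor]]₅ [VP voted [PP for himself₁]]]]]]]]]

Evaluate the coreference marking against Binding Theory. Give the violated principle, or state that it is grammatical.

The two coindexed NPs are *Ahmad₁* and *himself₁*.
*himself₁* is an anaphor. Principle A requires it to be bound within its binding domain — the embedded TP, whose subject is [Bruno₄'s supervisor]₅.
Within that domain it is c-commanded by *[Bruno₄'s supervisor]₅*, which does not share its index.
*Ahmad₁* does c-command the anaphor, but from outside its binding domain.
The anaphor is unbound in its domain → Principle A violation.

Principle A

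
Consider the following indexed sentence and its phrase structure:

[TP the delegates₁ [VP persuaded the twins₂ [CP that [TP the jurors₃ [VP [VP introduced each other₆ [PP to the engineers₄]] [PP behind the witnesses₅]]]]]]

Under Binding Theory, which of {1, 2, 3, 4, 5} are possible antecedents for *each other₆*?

{3}

*each other* is an anaphor, so Principle A applies: it must be bound in its binding domain.
Binding domain of *each other₆*: the embedded TP, whose subject is the jurors₃.
*the delegates₁* c-commands the anaphor but is outside its binding domain → cannot satisfy Principle A.
*the twins₂* c-commands the anaphor but is outside its binding domain → cannot satisfy Principle A.
*the jurors₃* c-commands the anaphor within its binding domain → licit binder.
*the engineers₄* does not c-command the anaphor → cannot bind it.
*the witnesses₅* does not c-command the anaphor → cannot bind it.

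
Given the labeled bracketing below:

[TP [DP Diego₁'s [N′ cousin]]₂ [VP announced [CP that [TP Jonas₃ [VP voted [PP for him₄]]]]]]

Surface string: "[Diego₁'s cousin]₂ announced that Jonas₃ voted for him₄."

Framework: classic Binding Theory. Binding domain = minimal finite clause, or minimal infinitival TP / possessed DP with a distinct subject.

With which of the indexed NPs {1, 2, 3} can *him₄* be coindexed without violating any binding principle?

{1, 2}

*him* is a pronoun, so Principle B applies: it must be free in its binding domain.
Binding domain of *him₄*: the embedded TP, whose subject is Jonas₃.
*Diego₁* and the pronoun do not c-command one another → neither Principle B nor Principle C is at stake; coindexation permitted.
*[Diego₁'s cousin]₂* c-commands the pronoun but from outside its binding domain, and is not c-commanded by it → coindexation permitted.
*Jonas₃* c-commands the pronoun within its binding domain → coindexation would violate Principle B.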